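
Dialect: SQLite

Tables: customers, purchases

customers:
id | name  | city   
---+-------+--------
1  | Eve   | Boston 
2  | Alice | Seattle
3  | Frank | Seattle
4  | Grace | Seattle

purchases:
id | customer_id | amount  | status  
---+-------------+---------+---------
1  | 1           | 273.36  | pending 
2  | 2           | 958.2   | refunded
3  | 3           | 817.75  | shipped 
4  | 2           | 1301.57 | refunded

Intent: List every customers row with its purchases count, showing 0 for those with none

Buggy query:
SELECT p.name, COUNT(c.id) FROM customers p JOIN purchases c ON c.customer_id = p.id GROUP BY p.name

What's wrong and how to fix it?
Bug: An inner join excludes parents with zero children

Fix: Switch to LEFT JOIN to retain unmatched parent rows

Corrected query:
SELECT p.name, COUNT(c.id) FROM customers p LEFT JOIN purchases c ON c.customer_id = p.id GROUP BY p.name

Result:
name  | COUNT(c.id)
------+------------
Alice | 2          
Eve   | 1          
Frank | 1          
Grace | 0          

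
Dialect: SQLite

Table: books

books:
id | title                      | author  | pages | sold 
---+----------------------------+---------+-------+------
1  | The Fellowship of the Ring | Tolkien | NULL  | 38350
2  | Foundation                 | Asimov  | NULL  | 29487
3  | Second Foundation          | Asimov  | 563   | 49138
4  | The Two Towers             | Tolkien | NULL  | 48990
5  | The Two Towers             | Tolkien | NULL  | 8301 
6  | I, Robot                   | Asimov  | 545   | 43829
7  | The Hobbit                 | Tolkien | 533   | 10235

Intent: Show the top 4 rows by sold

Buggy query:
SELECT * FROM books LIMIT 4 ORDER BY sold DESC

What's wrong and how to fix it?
Bug: ORDER BY cannot follow LIMIT; LIMIT is the final clause

Fix: Sort with ORDER BY, then apply LIMIT

Corrected query:
SELECT * FROM books ORDER BY sold DESC LIMIT 4

Result:
id | title                      | author  | pages | sold 
---+----------------------------+---------+-------+------
3  | Second Foundation          | Asimov  | 563   | 49138
4  | The Two Towers             | Tolkien | NULL  | 48990
6  | I, Robot                   | Asimov  | 545   | 43829
1  | The Fellowship of the Ring | Tolkien | NULL  | 38350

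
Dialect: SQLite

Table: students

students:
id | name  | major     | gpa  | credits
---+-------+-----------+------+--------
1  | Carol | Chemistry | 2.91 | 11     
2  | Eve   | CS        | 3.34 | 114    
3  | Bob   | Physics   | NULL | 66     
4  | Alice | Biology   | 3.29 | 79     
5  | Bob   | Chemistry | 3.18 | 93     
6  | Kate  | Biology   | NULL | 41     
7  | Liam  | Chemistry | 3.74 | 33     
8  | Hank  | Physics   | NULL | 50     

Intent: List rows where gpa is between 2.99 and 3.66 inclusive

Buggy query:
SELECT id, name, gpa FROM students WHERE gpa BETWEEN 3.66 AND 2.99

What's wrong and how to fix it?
Bug: The bounds are reversed; BETWEEN a AND b requires a <= b to match anything

Fix: Swap the bounds so the smaller value comes first

Corrected query:
SELECT id, name, gpa FROM students WHERE gpa BETWEEN 2.99 AND 3.66

Result:
id | name  | gpa 
---+-------+-----
2  | Eve   | 3.34
4  | Alice | 3.29
5  | Bob   | 3.18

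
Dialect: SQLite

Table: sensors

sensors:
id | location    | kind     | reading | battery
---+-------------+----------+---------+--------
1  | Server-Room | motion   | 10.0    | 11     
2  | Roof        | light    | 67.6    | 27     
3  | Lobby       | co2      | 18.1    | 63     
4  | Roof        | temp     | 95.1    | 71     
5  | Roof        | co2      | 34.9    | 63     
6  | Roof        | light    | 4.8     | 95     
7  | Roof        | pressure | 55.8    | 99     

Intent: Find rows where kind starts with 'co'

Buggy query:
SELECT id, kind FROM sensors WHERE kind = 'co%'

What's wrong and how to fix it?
Bug: '=' compares the literal string including the % character; pattern matching needs LIKE

Fix: Replace '=' with LIKE so 'co%' is treated as a pattern

Corrected query:
SELECT id, kind FROM sensors WHERE kind LIKE 'co%'

Result:
id | kind
---+-----
3  | co2 
5  | co2 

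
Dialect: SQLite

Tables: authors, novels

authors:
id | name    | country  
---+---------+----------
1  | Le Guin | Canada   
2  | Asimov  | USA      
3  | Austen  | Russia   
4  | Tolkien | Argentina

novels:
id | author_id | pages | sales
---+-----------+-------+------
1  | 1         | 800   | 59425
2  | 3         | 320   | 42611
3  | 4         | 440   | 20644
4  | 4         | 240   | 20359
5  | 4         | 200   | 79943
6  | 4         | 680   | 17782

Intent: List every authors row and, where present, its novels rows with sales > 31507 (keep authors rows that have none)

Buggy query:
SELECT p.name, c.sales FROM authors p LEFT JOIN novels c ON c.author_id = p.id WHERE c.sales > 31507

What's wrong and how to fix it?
Bug: Filtering c.sales in WHERE discards the NULL rows produced by LEFT JOIN, turning it into an inner join

Fix: Put 'c.sales > 31507' in the JOIN's ON clause instead of WHERE

Corrected query:
SELECT p.name, c.sales FROM authors p LEFT JOIN novels c ON c.author_id = p.id AND c.sales > 31507

Result:
name    | sales
--------+------
Le Guin | 59425
Asimov  | NULL 
Austen  | 42611
Tolkien | 79943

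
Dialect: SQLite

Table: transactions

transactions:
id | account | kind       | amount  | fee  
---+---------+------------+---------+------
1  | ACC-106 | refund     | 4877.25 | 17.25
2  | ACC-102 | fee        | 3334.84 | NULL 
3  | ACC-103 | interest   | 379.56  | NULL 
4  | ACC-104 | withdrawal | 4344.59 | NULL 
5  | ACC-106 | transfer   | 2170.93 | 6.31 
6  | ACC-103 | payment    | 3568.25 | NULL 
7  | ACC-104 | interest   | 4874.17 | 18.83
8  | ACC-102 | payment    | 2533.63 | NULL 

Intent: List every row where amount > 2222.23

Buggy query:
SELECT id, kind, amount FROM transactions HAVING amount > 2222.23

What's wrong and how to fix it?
Bug: HAVING filters the output of aggregation, but this query has no GROUP BY and no aggregate functions, so SQLite rejects it (HAVING clause on a non-aggregate query); the condition here is per row

Fix: Use WHERE for row-level filtering

Corrected query:
SELECT id, kind, amount FROM transactions WHERE amount > 2222.23

Result:
id | kind       | amount 
---+------------+--------
1  | refund     | 4877.25
2  | fee        | 3334.84
4  | withdrawal | 4344.59
6  | payment    | 3568.25
7  | interest   | 4874.17
8  | payment    | 2533.63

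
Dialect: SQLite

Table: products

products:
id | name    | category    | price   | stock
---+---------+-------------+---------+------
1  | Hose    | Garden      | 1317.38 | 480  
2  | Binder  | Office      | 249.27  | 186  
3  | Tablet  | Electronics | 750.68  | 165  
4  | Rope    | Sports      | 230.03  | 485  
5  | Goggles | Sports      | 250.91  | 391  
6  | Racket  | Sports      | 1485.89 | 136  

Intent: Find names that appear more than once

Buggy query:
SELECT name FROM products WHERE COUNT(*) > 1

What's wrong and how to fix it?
Bug: COUNT(*) is an aggregate and cannot be used in WHERE

Fix: Group first, then use HAVING for the count condition

Corrected query:
SELECT name FROM products GROUP BY name HAVING COUNT(*) > 1

Result:
(no rows)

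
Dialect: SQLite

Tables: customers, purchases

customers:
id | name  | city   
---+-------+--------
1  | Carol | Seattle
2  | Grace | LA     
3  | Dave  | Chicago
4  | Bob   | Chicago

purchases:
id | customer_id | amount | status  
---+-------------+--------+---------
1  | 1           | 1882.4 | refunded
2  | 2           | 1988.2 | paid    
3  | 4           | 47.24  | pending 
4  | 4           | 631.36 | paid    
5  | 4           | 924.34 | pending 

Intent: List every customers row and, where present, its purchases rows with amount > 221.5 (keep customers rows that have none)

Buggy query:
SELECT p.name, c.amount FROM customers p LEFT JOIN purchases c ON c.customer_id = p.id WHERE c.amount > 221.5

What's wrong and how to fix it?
Bug: Filtering c.amount in WHERE discards the NULL rows produced by LEFT JOIN, turning it into an inner join

Fix: Move the right-table condition into the ON clause so unmatched parents are kept

Corrected query:
SELECT p.name, c.amount FROM customers p LEFT JOIN purchases c ON c.customer_id = p.id AND c.amount > 221.5

Result:
name  | amount
------+-------
Carol | 1882.4
Grace | 1988.2
Dave  | NULL  
Bob   | 631.36
Bob   | 924.34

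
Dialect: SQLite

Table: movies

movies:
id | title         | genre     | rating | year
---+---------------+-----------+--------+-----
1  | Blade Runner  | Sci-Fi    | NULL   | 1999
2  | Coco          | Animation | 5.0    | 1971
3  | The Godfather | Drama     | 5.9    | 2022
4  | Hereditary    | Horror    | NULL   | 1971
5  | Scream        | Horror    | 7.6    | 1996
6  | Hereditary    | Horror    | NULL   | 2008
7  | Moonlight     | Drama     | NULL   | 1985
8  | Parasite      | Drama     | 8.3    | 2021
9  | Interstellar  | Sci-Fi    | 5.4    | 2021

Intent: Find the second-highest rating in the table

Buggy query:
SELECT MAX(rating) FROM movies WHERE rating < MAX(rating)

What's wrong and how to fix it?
Bug: MAX(rating) on the right of the comparison is an aggregate-in-WHERE error

Fix: Put the inner MAX in a scalar subquery

Corrected query:
SELECT MAX(rating) FROM movies WHERE rating < (SELECT MAX(rating) FROM movies)

Result:
MAX(rating)
-----------
7.6        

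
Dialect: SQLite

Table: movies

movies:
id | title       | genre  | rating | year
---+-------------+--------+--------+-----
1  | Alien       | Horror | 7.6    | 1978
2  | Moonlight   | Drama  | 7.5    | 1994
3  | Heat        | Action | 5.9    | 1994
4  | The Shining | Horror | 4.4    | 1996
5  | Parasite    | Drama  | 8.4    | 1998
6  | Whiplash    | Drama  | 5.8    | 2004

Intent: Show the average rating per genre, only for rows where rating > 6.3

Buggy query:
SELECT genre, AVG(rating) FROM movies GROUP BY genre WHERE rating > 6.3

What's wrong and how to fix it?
Bug: Row-level WHERE must come before GROUP BY in the clause order

Fix: Move the WHERE clause before GROUP BY

Corrected query:
SELECT genre, AVG(rating) FROM movies WHERE rating > 6.3 GROUP BY genre

Result:
genre  | AVG(rating)
-------+------------
Drama  | 7.95       
Horror | 7.6        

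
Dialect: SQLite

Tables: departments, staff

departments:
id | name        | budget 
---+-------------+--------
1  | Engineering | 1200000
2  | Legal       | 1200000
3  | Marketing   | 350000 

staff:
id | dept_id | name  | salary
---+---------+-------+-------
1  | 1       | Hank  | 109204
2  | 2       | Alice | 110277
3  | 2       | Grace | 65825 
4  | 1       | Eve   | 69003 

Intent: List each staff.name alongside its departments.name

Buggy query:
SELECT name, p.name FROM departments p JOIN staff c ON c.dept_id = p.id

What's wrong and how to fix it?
Bug: 'name' exists in both joined tables, so the database can't tell which one is meant

Fix: Qualify the column with its table alias (c.name)

Corrected query:
SELECT c.name, p.name FROM departments p JOIN staff c ON c.dept_id = p.id

Result:
name  | name       
------+------------
Hank  | Engineering
Alice | Legal      
Grace | Legal      
Eve   | Engineering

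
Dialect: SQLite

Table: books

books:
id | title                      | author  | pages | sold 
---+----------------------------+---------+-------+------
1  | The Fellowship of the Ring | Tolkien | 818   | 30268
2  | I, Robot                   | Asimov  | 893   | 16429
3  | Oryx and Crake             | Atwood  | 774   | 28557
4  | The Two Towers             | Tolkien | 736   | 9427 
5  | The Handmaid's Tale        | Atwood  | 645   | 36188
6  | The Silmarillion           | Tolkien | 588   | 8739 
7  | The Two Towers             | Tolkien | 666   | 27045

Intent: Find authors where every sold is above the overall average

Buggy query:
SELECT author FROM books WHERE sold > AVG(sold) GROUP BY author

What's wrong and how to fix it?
Bug: AVG() is an aggregate; it can't sit directly in WHERE

Fix: Use a subquery for AVG and a HAVING MIN(...) filter so the condition holds for every row in the group

Corrected query:
SELECT author FROM books GROUP BY author HAVING MIN(sold) > (SELECT AVG(sold) FROM books)

Result:
author
------
Atwood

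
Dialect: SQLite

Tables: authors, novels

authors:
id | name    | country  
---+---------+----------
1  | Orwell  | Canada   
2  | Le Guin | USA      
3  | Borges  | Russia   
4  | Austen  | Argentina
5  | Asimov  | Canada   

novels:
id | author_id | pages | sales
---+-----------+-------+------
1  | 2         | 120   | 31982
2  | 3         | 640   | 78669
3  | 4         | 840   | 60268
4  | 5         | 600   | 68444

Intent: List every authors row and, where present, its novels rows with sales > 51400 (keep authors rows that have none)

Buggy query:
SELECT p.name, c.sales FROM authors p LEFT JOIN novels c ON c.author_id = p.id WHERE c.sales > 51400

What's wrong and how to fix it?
Bug: A WHERE condition on the right-hand table after LEFT JOIN drops unmatched parents

Fix: Move the right-table condition into the ON clause so unmatched parents are kept

Corrected query:
SELECT p.name, c.sales FROM authors p LEFT JOIN novels c ON c.author_id = p.id AND c.sales > 51400

Result:
name    | sales
--------+------
Orwell  | NULL 
Le Guin | NULL 
Borges  | 78669
Austen  | 60268
Asimov  | 68444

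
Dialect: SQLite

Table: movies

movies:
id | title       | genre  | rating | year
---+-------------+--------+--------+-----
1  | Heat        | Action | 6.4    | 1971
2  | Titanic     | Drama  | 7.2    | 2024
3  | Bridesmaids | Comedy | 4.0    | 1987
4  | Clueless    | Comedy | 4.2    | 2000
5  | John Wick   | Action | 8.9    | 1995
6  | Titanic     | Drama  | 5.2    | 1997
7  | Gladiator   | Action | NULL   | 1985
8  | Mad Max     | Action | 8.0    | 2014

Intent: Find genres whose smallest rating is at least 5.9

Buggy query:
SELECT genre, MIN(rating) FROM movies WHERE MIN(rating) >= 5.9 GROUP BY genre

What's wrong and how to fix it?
Bug: Aggregates like MIN are computed per group after WHERE runs

Fix: Replace WHERE with HAVING after the GROUP BY

Corrected query:
SELECT genre, MIN(rating) FROM movies GROUP BY genre HAVING MIN(rating) >= 5.9

Result:
genre  | MIN(rating)
-------+------------
Action | 6.4        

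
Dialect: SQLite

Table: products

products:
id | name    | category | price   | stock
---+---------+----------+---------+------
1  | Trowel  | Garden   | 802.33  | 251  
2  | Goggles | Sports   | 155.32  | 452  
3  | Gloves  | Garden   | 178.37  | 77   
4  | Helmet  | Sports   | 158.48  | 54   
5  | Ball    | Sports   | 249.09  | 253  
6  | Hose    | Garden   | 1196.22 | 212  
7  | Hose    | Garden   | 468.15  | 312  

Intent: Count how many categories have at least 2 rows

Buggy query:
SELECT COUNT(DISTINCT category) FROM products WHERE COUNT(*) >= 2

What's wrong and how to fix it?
Bug: COUNT(*) cannot appear in WHERE; the per-group count doesn't exist yet

Fix: Use a subquery that GROUPs and filters with HAVING, then count its rows

Corrected query:
SELECT COUNT(*) FROM (SELECT category FROM products GROUP BY category HAVING COUNT(*) >= 2)

Result:
COUNT(*)
--------
2       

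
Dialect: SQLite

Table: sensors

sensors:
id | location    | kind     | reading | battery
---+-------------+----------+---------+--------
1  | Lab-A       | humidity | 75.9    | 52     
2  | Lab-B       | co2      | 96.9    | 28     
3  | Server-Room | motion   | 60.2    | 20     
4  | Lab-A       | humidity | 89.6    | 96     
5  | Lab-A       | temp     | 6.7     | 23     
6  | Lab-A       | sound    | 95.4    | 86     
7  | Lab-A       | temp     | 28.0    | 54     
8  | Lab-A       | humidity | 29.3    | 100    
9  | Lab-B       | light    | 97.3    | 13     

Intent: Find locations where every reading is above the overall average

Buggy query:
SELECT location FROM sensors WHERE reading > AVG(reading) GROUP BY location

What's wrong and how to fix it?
Bug: WHERE evaluates per row before aggregation, so AVG() is unavailable

Fix: Compute the overall average in a scalar subquery and compare each group's MIN against it in HAVING

Corrected query:
SELECT location FROM sensors GROUP BY location HAVING MIN(reading) > (SELECT AVG(reading) FROM sensors)

Result:
location
--------
Lab-B   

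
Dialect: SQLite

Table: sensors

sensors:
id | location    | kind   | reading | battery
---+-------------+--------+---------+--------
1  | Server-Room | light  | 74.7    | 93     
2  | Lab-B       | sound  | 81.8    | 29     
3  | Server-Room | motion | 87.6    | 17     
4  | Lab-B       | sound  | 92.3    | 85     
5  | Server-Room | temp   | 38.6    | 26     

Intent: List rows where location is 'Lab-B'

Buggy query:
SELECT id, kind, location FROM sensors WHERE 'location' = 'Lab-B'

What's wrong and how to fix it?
Bug: 'location' in single quotes is a string literal, not the column; the comparison is literal-vs-literal and never true

Fix: Remove the quotes around the column name (or use double quotes for an identifier)

Corrected query:
SELECT id, kind, location FROM sensors WHERE location = 'Lab-B'

Result:
id | kind  | location
---+-------+---------
2  | sound | Lab-B   
4  | sound | Lab-B   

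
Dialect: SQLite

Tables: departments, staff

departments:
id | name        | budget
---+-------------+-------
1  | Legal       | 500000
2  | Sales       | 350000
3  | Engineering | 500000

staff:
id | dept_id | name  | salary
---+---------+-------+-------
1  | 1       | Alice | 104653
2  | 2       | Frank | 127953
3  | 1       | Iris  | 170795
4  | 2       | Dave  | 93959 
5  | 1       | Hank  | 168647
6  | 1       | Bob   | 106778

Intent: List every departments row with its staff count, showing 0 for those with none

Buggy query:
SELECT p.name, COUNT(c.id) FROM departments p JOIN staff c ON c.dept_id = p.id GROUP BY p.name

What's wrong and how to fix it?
Bug: INNER JOIN drops departments rows that have no matching staff rows

Fix: Switch to LEFT JOIN to retain unmatched parent rows

Corrected query:
SELECT p.name, COUNT(c.id) FROM departments p LEFT JOIN staff c ON c.dept_id = p.id GROUP BY p.name

Result:
name        | COUNT(c.id)
------------+------------
Engineering | 0          
Legal       | 4          
Sales       | 2          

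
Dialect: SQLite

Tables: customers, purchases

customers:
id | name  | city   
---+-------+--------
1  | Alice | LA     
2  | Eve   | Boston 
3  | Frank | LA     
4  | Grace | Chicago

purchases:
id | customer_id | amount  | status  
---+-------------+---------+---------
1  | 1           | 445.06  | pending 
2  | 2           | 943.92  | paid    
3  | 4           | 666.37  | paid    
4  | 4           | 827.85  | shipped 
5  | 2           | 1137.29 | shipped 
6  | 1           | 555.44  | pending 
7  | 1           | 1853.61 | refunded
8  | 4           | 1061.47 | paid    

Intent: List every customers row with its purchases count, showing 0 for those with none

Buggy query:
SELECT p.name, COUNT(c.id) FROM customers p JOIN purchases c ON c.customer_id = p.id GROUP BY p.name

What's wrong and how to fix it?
Bug: INNER JOIN drops customers rows that have no matching purchases rows

Fix: Use LEFT JOIN so parents without children still appear (COUNT(c.id) gives 0)

Corrected query:
SELECT p.name, COUNT(c.id) FROM customers p LEFT JOIN purchases c ON c.customer_id = p.id GROUP BY p.name

Result:
name  | COUNT(c.id)
------+------------
Alice | 3          
Eve   | 2          
Frank | 0          
Grace | 3          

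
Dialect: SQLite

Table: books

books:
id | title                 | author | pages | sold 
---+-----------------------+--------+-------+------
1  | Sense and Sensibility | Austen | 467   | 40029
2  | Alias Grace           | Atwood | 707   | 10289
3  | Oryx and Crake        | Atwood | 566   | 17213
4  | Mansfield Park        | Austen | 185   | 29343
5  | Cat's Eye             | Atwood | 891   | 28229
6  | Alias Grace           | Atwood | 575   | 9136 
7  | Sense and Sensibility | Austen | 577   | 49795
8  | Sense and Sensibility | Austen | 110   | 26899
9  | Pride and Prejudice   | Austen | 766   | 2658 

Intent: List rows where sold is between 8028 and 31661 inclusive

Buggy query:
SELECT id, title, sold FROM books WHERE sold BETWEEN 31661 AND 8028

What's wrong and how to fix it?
Bug: BETWEEN expects the lower bound first; with 31661 AND 8028 the range is empty

Fix: Swap the bounds so the smaller value comes first

Corrected query:
SELECT id, title, sold FROM books WHERE sold BETWEEN 8028 AND 31661

Result:
id | title                 | sold 
---+-----------------------+------
2  | Alias Grace           | 10289
3  | Oryx and Crake        | 17213
4  | Mansfield Park        | 29343
5  | Cat's Eye             | 28229
6  | Alias Grace           | 9136 
8  | Sense and Sensibility | 26899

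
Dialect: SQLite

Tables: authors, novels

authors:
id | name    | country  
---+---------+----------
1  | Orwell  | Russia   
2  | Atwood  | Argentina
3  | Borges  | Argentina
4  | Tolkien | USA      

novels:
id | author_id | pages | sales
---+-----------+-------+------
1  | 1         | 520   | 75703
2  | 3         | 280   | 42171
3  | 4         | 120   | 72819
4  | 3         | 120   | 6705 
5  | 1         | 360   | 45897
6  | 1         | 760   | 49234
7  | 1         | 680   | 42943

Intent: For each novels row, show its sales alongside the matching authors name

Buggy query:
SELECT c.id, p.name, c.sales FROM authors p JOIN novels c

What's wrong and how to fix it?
Bug: Missing join condition: each novels row is matched to all authors rows instead of just its own

Fix: Add ON c.author_id = p.id to the JOIN

Corrected query:
SELECT c.id, p.name, c.sales FROM authors p JOIN novels c ON c.author_id = p.id

Result:
id | name    | sales
---+---------+------
1  | Orwell  | 75703
2  | Borges  | 42171
3  | Tolkien | 72819
4  | Borges  | 6705 
5  | Orwell  | 45897
6  | Orwell  | 49234
7  | Orwell  | 42943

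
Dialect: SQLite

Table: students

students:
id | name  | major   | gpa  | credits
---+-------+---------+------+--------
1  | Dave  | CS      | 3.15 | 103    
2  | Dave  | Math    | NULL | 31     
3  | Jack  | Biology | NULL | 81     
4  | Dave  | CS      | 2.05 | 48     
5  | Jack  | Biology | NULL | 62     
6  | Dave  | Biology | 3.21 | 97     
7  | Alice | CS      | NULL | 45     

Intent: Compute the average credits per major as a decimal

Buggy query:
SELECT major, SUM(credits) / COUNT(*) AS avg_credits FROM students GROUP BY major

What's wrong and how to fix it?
Bug: Both operands are integers, so '/' performs integer division and truncates

Fix: Multiply by 1.0 (or CAST to REAL) to force floating-point division

Corrected query:
SELECT major, SUM(credits) * 1.0 / COUNT(*) AS avg_credits FROM students GROUP BY major

Result:
major   | avg_credits
--------+------------
Biology | 80         
CS      | 65.333333  
Math    | 31         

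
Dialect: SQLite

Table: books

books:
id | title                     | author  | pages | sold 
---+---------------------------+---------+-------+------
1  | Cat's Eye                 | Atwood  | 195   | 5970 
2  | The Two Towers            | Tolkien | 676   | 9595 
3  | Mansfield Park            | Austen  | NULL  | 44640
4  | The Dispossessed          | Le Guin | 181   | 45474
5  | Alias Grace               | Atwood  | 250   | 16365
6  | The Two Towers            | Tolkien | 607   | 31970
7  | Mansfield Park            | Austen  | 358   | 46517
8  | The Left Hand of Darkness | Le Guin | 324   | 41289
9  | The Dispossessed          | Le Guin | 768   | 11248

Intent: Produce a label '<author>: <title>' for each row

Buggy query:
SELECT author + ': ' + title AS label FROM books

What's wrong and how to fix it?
Bug: SQLite uses || for string concatenation; + coerces text to numbers (yielding 0)

Fix: Replace + with || to concatenate text

Corrected query:
SELECT author || ': ' || title AS label FROM books

Result:
label                             
----------------------------------
Atwood: Cat's Eye                 
Tolkien: The Two Towers           
Austen: Mansfield Park            
Le Guin: The Dispossessed         
Atwood: Alias Grace               
Tolkien: The Two Towers           
Austen: Mansfield Park            
Le Guin: The Left Hand of Darkness
Le Guin: The Dispossessed         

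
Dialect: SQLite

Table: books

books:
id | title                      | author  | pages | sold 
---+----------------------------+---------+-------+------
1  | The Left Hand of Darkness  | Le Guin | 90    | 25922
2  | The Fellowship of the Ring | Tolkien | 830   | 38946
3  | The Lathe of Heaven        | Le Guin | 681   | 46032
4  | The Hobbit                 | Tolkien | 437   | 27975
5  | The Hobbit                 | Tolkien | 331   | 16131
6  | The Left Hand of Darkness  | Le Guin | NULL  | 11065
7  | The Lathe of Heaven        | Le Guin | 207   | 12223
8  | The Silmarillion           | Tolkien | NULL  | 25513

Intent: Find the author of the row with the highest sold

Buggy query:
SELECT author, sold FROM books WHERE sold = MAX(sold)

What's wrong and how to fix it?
Bug: WHERE is evaluated per row; an aggregate over the whole table isn't defined there

Fix: Wrap MAX in a scalar subquery so WHERE compares against a single value

Corrected query:
SELECT author, sold FROM books WHERE sold = (SELECT MAX(sold) FROM books)

Result:
author  | sold 
--------+------
Le Guin | 46032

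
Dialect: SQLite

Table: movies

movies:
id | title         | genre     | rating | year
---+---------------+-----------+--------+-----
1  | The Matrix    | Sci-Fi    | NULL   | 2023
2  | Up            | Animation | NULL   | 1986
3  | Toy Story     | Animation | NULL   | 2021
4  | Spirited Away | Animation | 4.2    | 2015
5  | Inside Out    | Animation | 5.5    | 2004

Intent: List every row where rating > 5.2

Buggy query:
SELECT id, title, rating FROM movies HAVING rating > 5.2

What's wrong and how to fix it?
Bug: HAVING filters the output of aggregation, but this query has no GROUP BY and no aggregate functions, so SQLite rejects it (HAVING clause on a non-aggregate query); the condition here is per row

Fix: Use WHERE for row-level filtering

Corrected query:
SELECT id, title, rating FROM movies WHERE rating > 5.2

Result:
id | title      | rating
---+------------+-------
5  | Inside Out | 5.5   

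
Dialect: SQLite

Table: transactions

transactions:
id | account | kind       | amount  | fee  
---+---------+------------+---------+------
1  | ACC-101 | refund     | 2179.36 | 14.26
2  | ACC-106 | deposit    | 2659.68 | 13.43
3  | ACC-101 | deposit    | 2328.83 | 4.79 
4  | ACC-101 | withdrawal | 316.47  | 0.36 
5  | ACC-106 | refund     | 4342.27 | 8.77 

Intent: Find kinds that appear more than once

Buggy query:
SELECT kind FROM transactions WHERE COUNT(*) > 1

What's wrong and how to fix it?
Bug: COUNT(*) is an aggregate and cannot be used in WHERE

Fix: GROUP BY kind, then filter groups with HAVING COUNT(*) > 1

Corrected query:
SELECT kind FROM transactions GROUP BY kind HAVING COUNT(*) > 1

Result:
kind   
-------
deposit
refund 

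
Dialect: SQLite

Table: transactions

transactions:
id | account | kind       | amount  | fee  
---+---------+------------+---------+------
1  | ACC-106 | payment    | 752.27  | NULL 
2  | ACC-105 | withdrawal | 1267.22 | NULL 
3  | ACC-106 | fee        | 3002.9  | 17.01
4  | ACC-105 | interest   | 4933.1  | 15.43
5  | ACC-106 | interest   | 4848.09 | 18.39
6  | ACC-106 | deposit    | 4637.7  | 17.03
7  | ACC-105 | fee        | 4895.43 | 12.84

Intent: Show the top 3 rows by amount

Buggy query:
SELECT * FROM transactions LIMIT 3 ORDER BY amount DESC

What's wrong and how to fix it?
Bug: LIMIT must come after ORDER BY

Fix: Sort with ORDER BY, then apply LIMIT

Corrected query:
SELECT * FROM transactions ORDER BY amount DESC LIMIT 3

Result:
id | account | kind     | amount  | fee  
---+---------+----------+---------+------
4  | ACC-105 | interest | 4933.1  | 15.43
7  | ACC-105 | fee      | 4895.43 | 12.84
5  | ACC-106 | interest | 4848.09 | 18.39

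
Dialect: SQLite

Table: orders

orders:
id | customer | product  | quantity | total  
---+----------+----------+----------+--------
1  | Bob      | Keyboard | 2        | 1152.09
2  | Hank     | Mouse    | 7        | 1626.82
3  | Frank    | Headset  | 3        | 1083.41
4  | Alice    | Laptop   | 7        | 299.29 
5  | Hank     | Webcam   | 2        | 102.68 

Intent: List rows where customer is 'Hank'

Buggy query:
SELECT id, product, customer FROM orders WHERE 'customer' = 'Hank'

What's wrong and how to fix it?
Bug: Single quotes denote string literals in SQL; the column name is being compared as a constant string

Fix: Remove the quotes around the column name (or use double quotes for an identifier)

Corrected query:
SELECT id, product, customer FROM orders WHERE customer = 'Hank'

Result:
id | product | customer
---+---------+---------
2  | Mouse   | Hank    
5  | Webcam  | Hank    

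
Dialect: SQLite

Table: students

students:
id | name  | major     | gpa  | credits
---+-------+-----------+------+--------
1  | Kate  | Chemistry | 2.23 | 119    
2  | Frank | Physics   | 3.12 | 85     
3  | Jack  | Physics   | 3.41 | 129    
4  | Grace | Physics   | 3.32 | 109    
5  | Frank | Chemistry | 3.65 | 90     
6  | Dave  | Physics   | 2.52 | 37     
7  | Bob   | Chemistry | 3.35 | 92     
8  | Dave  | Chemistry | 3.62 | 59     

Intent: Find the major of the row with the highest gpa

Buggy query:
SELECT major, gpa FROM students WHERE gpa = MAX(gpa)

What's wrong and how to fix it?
Bug: MAX(gpa) is an aggregate and cannot be used directly in WHERE

Fix: Use a subquery: WHERE gpa = (SELECT MAX(gpa) FROM students)

Corrected query:
SELECT major, gpa FROM students WHERE gpa = (SELECT MAX(gpa) FROM students)

Result:
major     | gpa 
----------+-----
Chemistry | 3.65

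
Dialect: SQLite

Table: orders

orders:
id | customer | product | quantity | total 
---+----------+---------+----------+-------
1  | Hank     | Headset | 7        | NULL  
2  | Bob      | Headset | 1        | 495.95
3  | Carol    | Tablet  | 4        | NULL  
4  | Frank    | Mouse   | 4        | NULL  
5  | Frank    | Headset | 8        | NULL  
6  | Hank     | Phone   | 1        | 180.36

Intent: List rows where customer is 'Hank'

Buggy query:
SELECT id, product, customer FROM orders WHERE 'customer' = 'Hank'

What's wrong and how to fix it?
Bug: 'customer' in single quotes is a string literal, not the column; the comparison is literal-vs-literal and never true

Fix: Remove the quotes around the column name (or use double quotes for an identifier)

Corrected query:
SELECT id, product, customer FROM orders WHERE customer = 'Hank'

Result:
id | product | customer
---+---------+---------
1  | Headset | Hank    
6  | Phone   | Hank    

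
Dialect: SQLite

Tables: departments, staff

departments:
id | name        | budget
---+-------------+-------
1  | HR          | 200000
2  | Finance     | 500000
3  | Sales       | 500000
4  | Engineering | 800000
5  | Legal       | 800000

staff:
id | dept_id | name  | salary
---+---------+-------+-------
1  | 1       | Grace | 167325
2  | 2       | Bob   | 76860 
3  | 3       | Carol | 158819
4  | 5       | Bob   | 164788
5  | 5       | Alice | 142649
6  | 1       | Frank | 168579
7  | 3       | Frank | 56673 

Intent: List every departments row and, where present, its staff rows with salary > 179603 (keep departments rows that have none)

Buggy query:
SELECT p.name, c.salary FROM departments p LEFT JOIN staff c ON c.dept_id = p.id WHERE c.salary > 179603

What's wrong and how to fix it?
Bug: A WHERE condition on the right-hand table after LEFT JOIN drops unmatched parents

Fix: Move the right-table condition into the ON clause so unmatched parents are kept

Corrected query:
SELECT p.name, c.salary FROM departments p LEFT JOIN staff c ON c.dept_id = p.id AND c.salary > 179603

Result:
name        | salary
------------+-------
HR          | NULL  
Finance     | NULL  
Sales       | NULL  
Engineering | NULL  
Legal       | NULL  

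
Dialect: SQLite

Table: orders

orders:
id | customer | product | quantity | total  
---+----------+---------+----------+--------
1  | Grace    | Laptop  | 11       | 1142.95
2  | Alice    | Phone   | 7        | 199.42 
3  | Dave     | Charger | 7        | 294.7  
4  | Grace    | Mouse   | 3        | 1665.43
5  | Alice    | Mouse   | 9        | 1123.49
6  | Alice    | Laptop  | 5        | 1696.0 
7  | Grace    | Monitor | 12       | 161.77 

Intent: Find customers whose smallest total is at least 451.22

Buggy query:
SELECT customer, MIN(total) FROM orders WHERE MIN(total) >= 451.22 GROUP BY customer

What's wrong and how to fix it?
Bug: MIN() in WHERE is a misuse of aggregate

Fix: Use HAVING for the per-group MIN condition

Corrected query:
SELECT customer, MIN(total) FROM orders GROUP BY customer HAVING MIN(total) >= 451.22

Result:
(no rows)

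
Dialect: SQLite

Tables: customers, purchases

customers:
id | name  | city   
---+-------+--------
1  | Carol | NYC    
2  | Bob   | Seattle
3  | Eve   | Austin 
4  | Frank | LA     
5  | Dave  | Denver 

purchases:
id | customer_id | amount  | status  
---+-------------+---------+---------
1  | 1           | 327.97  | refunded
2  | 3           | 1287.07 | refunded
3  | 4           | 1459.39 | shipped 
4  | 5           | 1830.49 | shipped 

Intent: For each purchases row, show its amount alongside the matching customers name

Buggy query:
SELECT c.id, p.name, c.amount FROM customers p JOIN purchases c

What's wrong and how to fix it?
Bug: Missing join condition: each purchases row is matched to all customers rows instead of just its own

Fix: Add ON c.customer_id = p.id to the JOIN

Corrected query:
SELECT c.id, p.name, c.amount FROM customers p JOIN purchases c ON c.customer_id = p.id

Result:
id | name  | amount 
---+-------+--------
1  | Carol | 327.97 
2  | Eve   | 1287.07
3  | Frank | 1459.39
4  | Dave  | 1830.49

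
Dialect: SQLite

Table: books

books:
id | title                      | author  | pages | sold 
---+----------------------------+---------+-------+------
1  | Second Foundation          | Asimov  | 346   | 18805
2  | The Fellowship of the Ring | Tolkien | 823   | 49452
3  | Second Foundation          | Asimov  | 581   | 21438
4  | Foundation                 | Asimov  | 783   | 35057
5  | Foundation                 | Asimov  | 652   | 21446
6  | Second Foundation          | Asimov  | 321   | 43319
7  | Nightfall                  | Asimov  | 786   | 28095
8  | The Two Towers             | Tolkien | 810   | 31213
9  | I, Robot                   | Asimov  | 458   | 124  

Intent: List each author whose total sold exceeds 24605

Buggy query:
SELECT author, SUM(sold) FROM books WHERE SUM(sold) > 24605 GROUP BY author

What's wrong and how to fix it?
Bug: SUM(sold) is an aggregate, but WHERE filters rows before aggregation

Fix: Use HAVING (which filters groups after aggregation) instead of WHERE

Corrected query:
SELECT author, SUM(sold) FROM books GROUP BY author HAVING SUM(sold) > 24605

Result:
author  | SUM(sold)
--------+----------
Asimov  | 168284   
Tolkien | 80665    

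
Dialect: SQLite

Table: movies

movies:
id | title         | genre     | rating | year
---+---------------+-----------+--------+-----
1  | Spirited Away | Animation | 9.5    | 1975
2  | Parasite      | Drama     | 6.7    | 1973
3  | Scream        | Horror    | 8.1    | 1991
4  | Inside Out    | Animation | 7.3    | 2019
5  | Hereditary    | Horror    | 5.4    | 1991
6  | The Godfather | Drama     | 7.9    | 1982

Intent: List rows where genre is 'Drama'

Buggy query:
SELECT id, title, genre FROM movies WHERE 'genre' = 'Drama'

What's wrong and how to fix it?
Bug: 'genre' in single quotes is a string literal, not the column; the comparison is literal-vs-literal and never true

Fix: Reference the column as genre without single quotes

Corrected query:
SELECT id, title, genre FROM movies WHERE genre = 'Drama'

Result:
id | title         | genre
---+---------------+------
2  | Parasite      | Drama
6  | The Godfather | Drama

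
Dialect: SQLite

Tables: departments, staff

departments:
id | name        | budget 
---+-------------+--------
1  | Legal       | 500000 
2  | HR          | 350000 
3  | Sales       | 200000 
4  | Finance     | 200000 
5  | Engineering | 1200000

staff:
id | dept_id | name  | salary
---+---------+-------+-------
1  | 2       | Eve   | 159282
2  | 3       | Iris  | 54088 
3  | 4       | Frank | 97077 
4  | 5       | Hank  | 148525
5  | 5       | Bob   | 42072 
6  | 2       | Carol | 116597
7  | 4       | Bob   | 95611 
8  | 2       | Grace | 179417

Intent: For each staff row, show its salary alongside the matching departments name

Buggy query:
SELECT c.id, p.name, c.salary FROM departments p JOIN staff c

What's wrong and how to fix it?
Bug: JOIN with no ON clause produces a cartesian product; every staff row pairs with every departments row

Fix: Add ON c.dept_id = p.id to the JOIN

Corrected query:
SELECT c.id, p.name, c.salary FROM departments p JOIN staff c ON c.dept_id = p.id

Result:
id | name        | salary
---+-------------+-------
1  | HR          | 159282
2  | Sales       | 54088 
3  | Finance     | 97077 
4  | Engineering | 148525
5  | Engineering | 42072 
6  | HR          | 116597
7  | Finance     | 95611 
8  | HR          | 179417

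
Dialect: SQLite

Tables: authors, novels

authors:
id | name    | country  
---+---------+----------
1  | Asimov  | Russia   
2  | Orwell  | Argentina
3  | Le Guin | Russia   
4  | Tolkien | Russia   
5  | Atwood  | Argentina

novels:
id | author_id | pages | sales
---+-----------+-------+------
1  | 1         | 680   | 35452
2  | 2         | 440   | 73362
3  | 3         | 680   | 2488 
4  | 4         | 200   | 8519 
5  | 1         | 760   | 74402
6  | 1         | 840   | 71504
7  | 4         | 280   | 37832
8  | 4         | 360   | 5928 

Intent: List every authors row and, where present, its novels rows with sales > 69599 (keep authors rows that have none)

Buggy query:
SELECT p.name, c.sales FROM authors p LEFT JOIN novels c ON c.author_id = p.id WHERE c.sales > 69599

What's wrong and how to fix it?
Bug: A WHERE condition on the right-hand table after LEFT JOIN drops unmatched parents

Fix: Move the right-table condition into the ON clause so unmatched parents are kept

Corrected query:
SELECT p.name, c.sales FROM authors p LEFT JOIN novels c ON c.author_id = p.id AND c.sales > 69599

Result:
name    | sales
--------+------
Asimov  | 71504
Asimov  | 74402
Orwell  | 73362
Le Guin | NULL 
Tolkien | NULL 
Atwood  | NULL 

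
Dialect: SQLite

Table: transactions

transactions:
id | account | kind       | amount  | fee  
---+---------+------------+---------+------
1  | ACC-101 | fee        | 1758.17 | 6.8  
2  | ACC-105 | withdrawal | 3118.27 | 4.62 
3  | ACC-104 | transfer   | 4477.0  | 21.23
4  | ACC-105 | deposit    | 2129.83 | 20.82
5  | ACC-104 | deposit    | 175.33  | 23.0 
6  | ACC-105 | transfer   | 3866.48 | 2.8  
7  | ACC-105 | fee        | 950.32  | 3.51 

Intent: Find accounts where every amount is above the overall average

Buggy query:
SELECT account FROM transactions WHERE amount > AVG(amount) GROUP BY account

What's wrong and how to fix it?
Bug: WHERE evaluates per row before aggregation, so AVG() is unavailable

Fix: Use a subquery for AVG and a HAVING MIN(...) filter so the condition holds for every row in the group

Corrected query:
SELECT account FROM transactions GROUP BY account HAVING MIN(amount) > (SELECT AVG(amount) FROM transactions)

Result:
(no rows)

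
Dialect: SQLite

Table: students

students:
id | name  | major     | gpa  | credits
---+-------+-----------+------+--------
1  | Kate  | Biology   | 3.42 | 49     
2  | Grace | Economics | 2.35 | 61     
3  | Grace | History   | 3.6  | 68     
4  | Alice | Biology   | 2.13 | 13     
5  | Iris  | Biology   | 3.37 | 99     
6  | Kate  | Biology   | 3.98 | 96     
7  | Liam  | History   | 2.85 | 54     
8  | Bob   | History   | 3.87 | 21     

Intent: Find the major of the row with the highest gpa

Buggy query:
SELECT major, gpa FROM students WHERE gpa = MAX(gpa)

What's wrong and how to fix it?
Bug: MAX(gpa) is an aggregate and cannot be used directly in WHERE

Fix: Wrap MAX in a scalar subquery so WHERE compares against a single value

Corrected query:
SELECT major, gpa FROM students WHERE gpa = (SELECT MAX(gpa) FROM students)

Result:
major   | gpa 
--------+-----
Biology | 3.98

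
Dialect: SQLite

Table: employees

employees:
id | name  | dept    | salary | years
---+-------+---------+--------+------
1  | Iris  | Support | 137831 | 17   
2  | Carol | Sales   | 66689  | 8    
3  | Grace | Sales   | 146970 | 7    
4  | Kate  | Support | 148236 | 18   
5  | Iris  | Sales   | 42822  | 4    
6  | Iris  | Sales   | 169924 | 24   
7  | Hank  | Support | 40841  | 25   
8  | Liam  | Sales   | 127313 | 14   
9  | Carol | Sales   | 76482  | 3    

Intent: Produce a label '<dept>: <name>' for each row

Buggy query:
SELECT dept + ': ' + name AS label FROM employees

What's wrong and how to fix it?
Bug: SQLite uses || for string concatenation; + coerces text to numbers (yielding 0)

Fix: Use the || operator for string concatenation

Corrected query:
SELECT dept || ': ' || name AS label FROM employees

Result:
label        
-------------
Support: Iris
Sales: Carol 
Sales: Grace 
Support: Kate
Sales: Iris  
Sales: Iris  
Support: Hank
Sales: Liam  
Sales: Carol 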